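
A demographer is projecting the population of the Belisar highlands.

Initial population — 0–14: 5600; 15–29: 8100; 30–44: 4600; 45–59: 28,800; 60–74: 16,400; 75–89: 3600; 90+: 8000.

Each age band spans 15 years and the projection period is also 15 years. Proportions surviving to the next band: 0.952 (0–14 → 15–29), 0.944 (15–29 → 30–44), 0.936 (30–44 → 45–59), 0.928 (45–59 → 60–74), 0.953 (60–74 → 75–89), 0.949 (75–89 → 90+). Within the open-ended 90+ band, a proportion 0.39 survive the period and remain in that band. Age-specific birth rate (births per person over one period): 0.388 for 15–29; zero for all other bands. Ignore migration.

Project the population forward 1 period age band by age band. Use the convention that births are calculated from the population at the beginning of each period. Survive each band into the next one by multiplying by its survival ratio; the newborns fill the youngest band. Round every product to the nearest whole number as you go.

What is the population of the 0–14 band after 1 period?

Call the groups 1 to 7, youngest first.
After projecting period 1:
Births: 8100 × 0.388 = 3143
Group 2: 5600 × 0.952 = 5331
Group 3: 8100 × 0.944 = 7646
Group 4: 4600 × 0.936 = 4306
Group 5: 28800 × 0.928 = 26726
Group 6: 16400 × 0.953 = 15629
Group 7: 3600 × 0.949 + 8000 × 0.39 = 3416 + 3120 = 6536
→ [3143, 5331, 7646, 4306, 26726, 15629, 6536]

3143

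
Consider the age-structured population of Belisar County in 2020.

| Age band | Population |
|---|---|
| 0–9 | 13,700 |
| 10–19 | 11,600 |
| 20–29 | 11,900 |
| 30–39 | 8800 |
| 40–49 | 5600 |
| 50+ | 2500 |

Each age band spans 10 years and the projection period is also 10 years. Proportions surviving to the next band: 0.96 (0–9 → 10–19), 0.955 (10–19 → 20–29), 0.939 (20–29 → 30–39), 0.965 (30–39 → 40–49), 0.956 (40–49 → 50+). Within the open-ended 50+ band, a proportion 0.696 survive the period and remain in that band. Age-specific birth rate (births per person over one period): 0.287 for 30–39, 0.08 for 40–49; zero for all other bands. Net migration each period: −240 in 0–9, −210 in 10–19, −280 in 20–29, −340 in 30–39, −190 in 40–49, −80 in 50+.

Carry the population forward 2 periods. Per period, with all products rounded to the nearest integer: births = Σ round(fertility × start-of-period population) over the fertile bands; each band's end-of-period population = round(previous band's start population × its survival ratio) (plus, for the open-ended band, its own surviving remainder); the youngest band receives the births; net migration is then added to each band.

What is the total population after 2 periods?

50831

Let band 1 be 0–9 through band 6 = 50+.
[period 1]
Births: 8800 × 0.287 = 2526, 5600 × 0.08 = 448 ⇒ total 2974
Band 2: 13700 × 0.96 = 13152
Band 3: 11600 × 0.955 = 11078
Band 4: 11900 × 0.939 = 11174
Band 5: 8800 × 0.965 = 8492
Band 6: 5600 × 0.956 + 2500 × 0.696 = 5354 + 1740 = 7094
Net migration: Band 1 − 240 → 2734; Band 2 − 210 → 12942; Band 3 − 280 → 10798; Band 4 − 340 → 10834; Band 5 − 190 → 8302; Band 6 − 80 → 7014
→ [2734, 12942, 10798, 10834, 8302, 7014]
[period 2]
Births: 10834 × 0.287 = 3109, 8302 × 0.08 = 664 ⇒ total 3773
Band 2: 2734 × 0.96 = 2625
Band 3: 12942 × 0.955 = 12360
Band 4: 10798 × 0.939 = 10139
Band 5: 10834 × 0.965 = 10455
Band 6: 8302 × 0.956 + 7014 × 0.696 = 7937 + 4882 = 12819
Net migration: Band 1 − 240 → 3533; Band 2 − 210 → 2415; Band 3 − 280 → 12080; Band 4 − 340 → 9799; Band 5 − 190 → 10265; Band 6 − 80 → 12739
→ [3533, 2415, 12080, 9799, 10265, 12739]
Total after period 2: 3533 + 2415 + 12080 + 9799 + 10265 + 12739 = 50831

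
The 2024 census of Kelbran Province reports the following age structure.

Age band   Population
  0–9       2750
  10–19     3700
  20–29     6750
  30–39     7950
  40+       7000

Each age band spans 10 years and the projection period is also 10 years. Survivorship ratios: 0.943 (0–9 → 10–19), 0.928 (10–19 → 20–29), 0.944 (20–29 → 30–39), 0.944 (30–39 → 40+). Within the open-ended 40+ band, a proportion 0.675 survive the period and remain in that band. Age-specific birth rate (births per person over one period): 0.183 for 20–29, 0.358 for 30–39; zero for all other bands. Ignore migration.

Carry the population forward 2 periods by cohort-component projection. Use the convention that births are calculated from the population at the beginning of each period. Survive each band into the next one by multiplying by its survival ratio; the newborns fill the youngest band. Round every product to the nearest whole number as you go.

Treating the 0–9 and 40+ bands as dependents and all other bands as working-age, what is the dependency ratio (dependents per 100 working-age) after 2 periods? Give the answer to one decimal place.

(Bands numbered youngest = 1 to oldest = 5.)
Period 1.
Births: 6750 × 0.183 = 1235 ; 7950 × 0.358 = 2846 — total 4081
Band 2: 2750 × 0.943 = 2593
Band 3: 3700 × 0.928 = 3434
Band 4: 6750 × 0.944 = 6372
Band 5: 7950 × 0.944 + 7000 × 0.675 = 7505 + 4725 = 12230
Population now: 0–9=4081, 10–19=2593, 20–29=3434, 30–39=6372, 40+=12230
Period 2.
Births: 3434 × 0.183 = 628 ; 6372 × 0.358 = 2281 — total 2909
Band 2: 4081 × 0.943 = 3848
Band 3: 2593 × 0.928 = 2406
Band 4: 3434 × 0.944 = 3242
Band 5: 6372 × 0.944 + 12230 × 0.675 = 6015 + 8255 = 14270
Population now: 0–9=2909, 10–19=3848, 20–29=2406, 30–39=3242, 40+=14270
Dependents (band 0–9 + band 40+) = 2909 + 14270 = 17179; working-age = 9496; ratio = 17179/9496 × 100 = 180.9

180.9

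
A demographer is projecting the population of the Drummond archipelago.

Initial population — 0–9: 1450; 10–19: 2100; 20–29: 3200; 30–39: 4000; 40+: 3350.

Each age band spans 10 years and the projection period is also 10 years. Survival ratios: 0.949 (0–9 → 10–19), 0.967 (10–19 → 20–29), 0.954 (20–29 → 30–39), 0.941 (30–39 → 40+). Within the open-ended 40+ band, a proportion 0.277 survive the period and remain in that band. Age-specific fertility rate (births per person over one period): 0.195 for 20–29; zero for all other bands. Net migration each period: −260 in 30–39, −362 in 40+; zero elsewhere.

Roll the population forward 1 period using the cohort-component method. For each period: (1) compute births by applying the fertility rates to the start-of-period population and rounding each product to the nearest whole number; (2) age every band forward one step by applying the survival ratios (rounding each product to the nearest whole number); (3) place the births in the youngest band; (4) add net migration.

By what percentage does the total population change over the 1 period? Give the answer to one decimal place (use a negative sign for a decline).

-20.9

Period 1:
Births: 3200 * 0.195 = 624
10–19: 1450 * 0.949 = 1376
20–29: 2100 * 0.967 = 2031
30–39: 3200 * 0.954 = 3053
40+: 4000 * 0.941 + 3350 * 0.277 = 3764 + 928 = 4692
Net migration: 30–39 − 260 → 2793; 40+ − 362 → 4330
→ [624, 1376, 2031, 2793, 4330]
Total: 14100 → 11154; change = -2946; percentage change = -20.9%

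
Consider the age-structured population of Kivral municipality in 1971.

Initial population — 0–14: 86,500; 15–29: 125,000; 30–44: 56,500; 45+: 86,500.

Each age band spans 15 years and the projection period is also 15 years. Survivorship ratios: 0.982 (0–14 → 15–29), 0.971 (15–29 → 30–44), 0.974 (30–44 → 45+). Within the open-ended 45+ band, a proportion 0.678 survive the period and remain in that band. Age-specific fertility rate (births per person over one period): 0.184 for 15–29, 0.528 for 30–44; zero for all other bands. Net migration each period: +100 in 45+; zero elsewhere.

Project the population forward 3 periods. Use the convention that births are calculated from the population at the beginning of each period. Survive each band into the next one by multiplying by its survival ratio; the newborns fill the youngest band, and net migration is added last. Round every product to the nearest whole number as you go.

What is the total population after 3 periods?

394710

Period 1.
Births: 125000 * 0.184 = 23000, 56500 * 0.528 = 29832 — total 52832
15–29: 86500 * 0.982 = 84943
30–44: 125000 * 0.971 = 121375
45+: 56500 * 0.974 + 86500 * 0.678 = 55031 + 58647 = 113678
Net migration: 45+ + 100 → 113778
Population now: 0–14=52832, 15–29=84943, 30–44=121375, 45+=113778
Period 2.
Births: 84943 * 0.184 = 15630, 121375 * 0.528 = 64086 — total 79716
15–29: 52832 * 0.982 = 51881
30–44: 84943 * 0.971 = 82480
45+: 121375 * 0.974 + 113778 * 0.678 = 118219 + 77141 = 195360
Net migration: 45+ + 100 → 195460
Population now: 0–14=79716, 15–29=51881, 30–44=82480, 45+=195460
Period 3.
Births: 51881 * 0.184 = 9546, 82480 * 0.528 = 43549 — total 53095
15–29: 79716 * 0.982 = 78281
30–44: 51881 * 0.971 = 50376
45+: 82480 * 0.974 + 195460 * 0.678 = 80336 + 132522 = 212858
Net migration: 45+ + 100 → 212958
Population now: 0–14=53095, 15–29=78281, 30–44=50376, 45+=212958
Total after period 3: 53095 + 78281 + 50376 + 212958 = 394710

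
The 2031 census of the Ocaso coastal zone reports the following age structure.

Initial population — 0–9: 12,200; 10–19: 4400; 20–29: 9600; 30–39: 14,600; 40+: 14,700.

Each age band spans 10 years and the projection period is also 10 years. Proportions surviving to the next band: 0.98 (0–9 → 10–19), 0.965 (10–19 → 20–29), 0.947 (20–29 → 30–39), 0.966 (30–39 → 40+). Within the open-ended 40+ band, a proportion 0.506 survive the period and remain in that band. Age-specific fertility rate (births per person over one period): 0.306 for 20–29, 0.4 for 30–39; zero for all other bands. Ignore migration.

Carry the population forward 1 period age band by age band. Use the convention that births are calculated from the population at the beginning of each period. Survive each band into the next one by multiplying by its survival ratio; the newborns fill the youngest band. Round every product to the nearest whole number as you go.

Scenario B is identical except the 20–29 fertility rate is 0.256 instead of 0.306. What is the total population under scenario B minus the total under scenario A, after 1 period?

Period 1.
Births: 9600 × 0.306 = 2938, 14600 × 0.4 = 5840 ⇒ total 8778
10–19: 12200 × 0.98 = 11956
20–29: 4400 × 0.965 = 4246
30–39: 9600 × 0.947 = 9091
40+: 14600 × 0.966 + 14700 × 0.506 = 14104 + 7438 = 21542
End of period: [8778, 11956, 4246, 9091, 21542]
Scenario A total after 1 period: 55613
Scenario B projection —
Period 1.
Births: 9600 × 0.256 = 2458, 14600 × 0.4 = 5840 ⇒ total 8298
10–19: 12200 × 0.98 = 11956
20–29: 4400 × 0.965 = 4246
30–39: 9600 × 0.947 = 9091
40+: 14600 × 0.966 + 14700 × 0.506 = 14104 + 7438 = 21542
End of period: [8298, 11956, 4246, 9091, 21542]
Scenario B total after 1 period: 55133
Difference B − A = 55133 − 55613 = -480

-480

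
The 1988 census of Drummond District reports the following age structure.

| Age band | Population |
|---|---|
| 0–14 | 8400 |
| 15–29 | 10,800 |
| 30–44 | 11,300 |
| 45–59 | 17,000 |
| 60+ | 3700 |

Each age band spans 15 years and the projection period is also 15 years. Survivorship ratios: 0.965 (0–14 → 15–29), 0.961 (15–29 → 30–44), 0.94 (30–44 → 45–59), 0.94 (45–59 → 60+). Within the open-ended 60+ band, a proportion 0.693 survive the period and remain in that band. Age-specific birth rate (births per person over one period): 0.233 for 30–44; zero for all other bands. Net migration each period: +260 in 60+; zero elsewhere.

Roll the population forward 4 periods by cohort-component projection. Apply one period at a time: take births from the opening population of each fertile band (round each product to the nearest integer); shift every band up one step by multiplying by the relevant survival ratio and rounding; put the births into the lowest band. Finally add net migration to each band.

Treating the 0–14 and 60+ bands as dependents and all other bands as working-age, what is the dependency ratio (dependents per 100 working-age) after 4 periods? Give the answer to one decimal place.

404.4

(Groups numbered youngest = 1 to oldest = 5.)
[period 1]
Births: 11300 * 0.233 = 2633
Group 2: 8400 * 0.965 = 8106
Group 3: 10800 * 0.961 = 10379
Group 4: 11300 * 0.94 = 10622
Group 5: 17000 * 0.94 + 3700 * 0.693 = 15980 + 2564 = 18544
Net migration: Group 5 + 260 → 18804
Giving 2633 / 8106 / 10379 / 10622 / 18804.
[period 2]
Births: 10379 * 0.233 = 2418
Group 2: 2633 * 0.965 = 2541
Group 3: 8106 * 0.961 = 7790
Group 4: 10379 * 0.94 = 9756
Group 5: 10622 * 0.94 + 18804 * 0.693 = 9985 + 13031 = 23016
Net migration: Group 5 + 260 → 23276
Giving 2418 / 2541 / 7790 / 9756 / 23276.
[period 3]
Births: 7790 * 0.233 = 1815
Group 2: 2418 * 0.965 = 2333
Group 3: 2541 * 0.961 = 2442
Group 4: 7790 * 0.94 = 7323
Group 5: 9756 * 0.94 + 23276 * 0.693 = 9171 + 16130 = 25301
Net migration: Group 5 + 260 → 25561
Giving 1815 / 2333 / 2442 / 7323 / 25561.
[period 4]
Births: 2442 * 0.233 = 569
Group 2: 1815 * 0.965 = 1751
Group 3: 2333 * 0.961 = 2242
Group 4: 2442 * 0.94 = 2295
Group 5: 7323 * 0.94 + 25561 * 0.693 = 6884 + 17714 = 24598
Net migration: Group 5 + 260 → 24858
Giving 569 / 1751 / 2242 / 2295 / 24858.
Dependents (band 0–14 + band 60+) = 569 + 24858 = 25427; working-age = 6288; ratio = 25427/6288 × 100 = 404.4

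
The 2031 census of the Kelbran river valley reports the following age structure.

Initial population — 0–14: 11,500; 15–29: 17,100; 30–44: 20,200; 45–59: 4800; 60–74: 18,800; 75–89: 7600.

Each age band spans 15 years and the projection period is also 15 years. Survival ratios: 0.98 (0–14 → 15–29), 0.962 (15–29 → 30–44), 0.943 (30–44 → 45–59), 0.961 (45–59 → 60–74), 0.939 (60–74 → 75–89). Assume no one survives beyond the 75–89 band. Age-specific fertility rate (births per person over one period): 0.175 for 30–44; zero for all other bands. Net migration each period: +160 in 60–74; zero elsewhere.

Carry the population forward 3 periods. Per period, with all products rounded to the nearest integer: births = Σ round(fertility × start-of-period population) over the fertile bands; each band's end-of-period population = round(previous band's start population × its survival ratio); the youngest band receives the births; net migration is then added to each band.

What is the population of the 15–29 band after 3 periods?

Period 1.
Births: 20200 × 0.175 = 3535
15–29: 11500 × 0.98 = 11270
30–44: 17100 × 0.962 = 16450
45–59: 20200 × 0.943 = 19049
60–74: 4800 × 0.961 = 4613
75–89: 18800 × 0.939 = 17653
Net migration: 60–74 + 160 → 4773
End of period: [3535, 11270, 16450, 19049, 4773, 17653]
Period 2.
Births: 16450 × 0.175 = 2879
15–29: 3535 × 0.98 = 3464
30–44: 11270 × 0.962 = 10842
45–59: 16450 × 0.943 = 15512
60–74: 19049 × 0.961 = 18306
75–89: 4773 × 0.939 = 4482
Net migration: 60–74 + 160 → 18466
End of period: [2879, 3464, 10842, 15512, 18466, 4482]
Period 3.
Births: 10842 × 0.175 = 1897
15–29: 2879 × 0.98 = 2821
30–44: 3464 × 0.962 = 3332
45–59: 10842 × 0.943 = 10224
60–74: 15512 × 0.961 = 14907
75–89: 18466 × 0.939 = 17340
Net migration: 60–74 + 160 → 15067
End of period: [1897, 2821, 3332, 10224, 15067, 17340]

2821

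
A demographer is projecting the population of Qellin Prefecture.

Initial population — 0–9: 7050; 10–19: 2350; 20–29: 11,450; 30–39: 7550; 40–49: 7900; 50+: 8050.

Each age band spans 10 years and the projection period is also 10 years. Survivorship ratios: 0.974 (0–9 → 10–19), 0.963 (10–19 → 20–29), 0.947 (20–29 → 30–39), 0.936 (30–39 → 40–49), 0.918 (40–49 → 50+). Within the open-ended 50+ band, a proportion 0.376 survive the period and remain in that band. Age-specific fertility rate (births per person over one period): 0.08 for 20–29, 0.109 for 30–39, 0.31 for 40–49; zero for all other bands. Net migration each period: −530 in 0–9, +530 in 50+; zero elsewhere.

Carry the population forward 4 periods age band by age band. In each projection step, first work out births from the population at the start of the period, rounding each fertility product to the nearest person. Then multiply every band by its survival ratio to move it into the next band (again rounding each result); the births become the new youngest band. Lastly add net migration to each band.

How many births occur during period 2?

Period 1:
Births: 11450 × 0.08 = 916 ; 7550 × 0.109 = 823 ; 7900 × 0.31 = 2449 → 4188
10–19: 7050 × 0.974 = 6867
20–29: 2350 × 0.963 = 2263
30–39: 11450 × 0.947 = 10843
40–49: 7550 × 0.936 = 7067
50+: 7900 × 0.918 + 8050 × 0.376 = 7252 + 3027 = 10279
Net migration: 0–9 − 530 → 3658; 50+ + 530 → 10809
→ [3658, 6867, 2263, 10843, 7067, 10809]
Period 2:
Births: 2263 × 0.08 = 181 ; 10843 × 0.109 = 1182 ; 7067 × 0.31 = 2191 → 3554
10–19: 3658 × 0.974 = 3563
20–29: 6867 × 0.963 = 6613
30–39: 2263 × 0.947 = 2143
40–49: 10843 × 0.936 = 10149
50+: 7067 × 0.918 + 10809 × 0.376 = 6488 + 4064 = 10552
Net migration: 0–9 − 530 → 3024; 50+ + 530 → 11082
→ [3024, 3563, 6613, 2143, 10149, 11082]

3554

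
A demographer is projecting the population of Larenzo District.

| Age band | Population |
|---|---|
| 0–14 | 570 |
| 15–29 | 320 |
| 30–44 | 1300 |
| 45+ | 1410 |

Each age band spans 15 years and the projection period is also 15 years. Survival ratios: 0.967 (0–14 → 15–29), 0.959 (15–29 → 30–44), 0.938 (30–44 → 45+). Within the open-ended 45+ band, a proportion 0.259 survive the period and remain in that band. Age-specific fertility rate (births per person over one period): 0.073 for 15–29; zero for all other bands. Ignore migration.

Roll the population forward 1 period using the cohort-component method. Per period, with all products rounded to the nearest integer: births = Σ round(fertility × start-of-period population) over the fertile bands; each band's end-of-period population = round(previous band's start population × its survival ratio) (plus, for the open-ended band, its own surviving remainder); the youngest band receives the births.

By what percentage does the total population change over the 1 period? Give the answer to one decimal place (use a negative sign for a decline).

-31.5

(Groups numbered youngest = 1 to oldest = 4.)
[period 1]
Births: 320 × 0.073 = 23
Group 2: 570 × 0.967 = 551
Group 3: 320 × 0.959 = 307
Group 4: 1300 × 0.938 + 1410 × 0.259 = 1219 + 365 = 1584
Giving 23 / 551 / 307 / 1584.
Total: 3600 → 2465; change = -1135; percentage change = -31.5%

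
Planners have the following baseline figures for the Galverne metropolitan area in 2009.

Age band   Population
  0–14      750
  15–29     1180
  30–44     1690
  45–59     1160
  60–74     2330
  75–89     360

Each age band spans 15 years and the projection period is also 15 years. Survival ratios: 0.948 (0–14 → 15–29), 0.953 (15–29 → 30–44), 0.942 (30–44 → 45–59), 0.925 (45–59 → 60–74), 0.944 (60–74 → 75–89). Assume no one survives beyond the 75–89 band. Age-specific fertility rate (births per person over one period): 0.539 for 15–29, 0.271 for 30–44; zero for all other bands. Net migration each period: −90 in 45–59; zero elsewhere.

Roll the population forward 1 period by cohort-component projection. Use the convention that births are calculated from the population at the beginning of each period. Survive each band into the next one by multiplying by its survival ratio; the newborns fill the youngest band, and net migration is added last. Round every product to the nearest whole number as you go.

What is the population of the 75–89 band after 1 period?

[period 1]
Births: 1180 × 0.539 = 636, 1690 × 0.271 = 458 → 1094
15–29: 750 × 0.948 = 711
30–44: 1180 × 0.953 = 1125
45–59: 1690 × 0.942 = 1592
60–74: 1160 × 0.925 = 1073
75–89: 2330 × 0.944 = 2200
Net migration: 45–59 − 90 → 1502
End of period: [1094, 711, 1125, 1502, 1073, 2200]

2200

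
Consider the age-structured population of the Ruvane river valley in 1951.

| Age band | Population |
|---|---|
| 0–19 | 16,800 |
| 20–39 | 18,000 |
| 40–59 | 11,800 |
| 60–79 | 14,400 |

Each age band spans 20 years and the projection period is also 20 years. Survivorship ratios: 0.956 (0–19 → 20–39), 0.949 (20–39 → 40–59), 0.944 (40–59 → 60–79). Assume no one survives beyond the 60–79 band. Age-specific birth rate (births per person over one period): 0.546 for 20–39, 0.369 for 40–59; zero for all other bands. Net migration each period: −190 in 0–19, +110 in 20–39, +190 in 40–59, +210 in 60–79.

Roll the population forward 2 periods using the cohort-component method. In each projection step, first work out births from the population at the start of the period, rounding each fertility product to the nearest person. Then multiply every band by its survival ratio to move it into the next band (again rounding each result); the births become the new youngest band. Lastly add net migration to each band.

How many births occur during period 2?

Period 1.
Births: 18000 × 0.546 = 9828  |  11800 × 0.369 = 4354 → 14182
20–39: 16800 × 0.956 = 16061
40–59: 18000 × 0.949 = 17082
60–79: 11800 × 0.944 = 11139
Net migration: 0–19 − 190 → 13992; 20–39 + 110 → 16171; 40–59 + 190 → 17272; 60–79 + 210 → 11349
Giving 13992 / 16171 / 17272 / 11349.
Period 2.
Births: 16171 × 0.546 = 8829  |  17272 × 0.369 = 6373 → 15202
20–39: 13992 × 0.956 = 13376
40–59: 16171 × 0.949 = 15346
60–79: 17272 × 0.944 = 16305
Net migration: 0–19 − 190 → 15012; 20–39 + 110 → 13486; 40–59 + 190 → 15536; 60–79 + 210 → 16515
Giving 15012 / 13486 / 15536 / 16515.

15202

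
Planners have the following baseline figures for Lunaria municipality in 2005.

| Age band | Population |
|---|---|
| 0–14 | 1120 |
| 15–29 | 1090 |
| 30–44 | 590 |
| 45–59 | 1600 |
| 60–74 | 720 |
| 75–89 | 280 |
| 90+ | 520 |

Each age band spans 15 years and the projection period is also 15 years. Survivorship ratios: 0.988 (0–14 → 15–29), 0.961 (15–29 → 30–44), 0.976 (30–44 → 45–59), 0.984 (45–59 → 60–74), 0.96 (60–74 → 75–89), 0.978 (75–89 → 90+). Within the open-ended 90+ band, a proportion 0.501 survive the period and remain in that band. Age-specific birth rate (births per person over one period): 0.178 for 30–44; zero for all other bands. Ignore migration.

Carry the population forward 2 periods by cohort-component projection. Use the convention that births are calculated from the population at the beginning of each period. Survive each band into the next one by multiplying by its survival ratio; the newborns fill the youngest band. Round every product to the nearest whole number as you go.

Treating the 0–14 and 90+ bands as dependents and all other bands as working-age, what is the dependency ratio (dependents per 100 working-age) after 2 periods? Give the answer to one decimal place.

26.5

Call the bands 1 to 7, youngest first.
After projecting period 1:
Births: 590 × 0.178 = 105
Band 2: 1120 × 0.988 = 1107
Band 3: 1090 × 0.961 = 1047
Band 4: 590 × 0.976 = 576
Band 5: 1600 × 0.984 = 1574
Band 6: 720 × 0.96 = 691
Band 7: 280 × 0.978 + 520 × 0.501 = 274 + 261 = 535
Giving 105 / 1107 / 1047 / 576 / 1574 / 691 / 535.
After projecting period 2:
Births: 1047 × 0.178 = 186
Band 2: 105 × 0.988 = 104
Band 3: 1107 × 0.961 = 1064
Band 4: 1047 × 0.976 = 1022
Band 5: 576 × 0.984 = 567
Band 6: 1574 × 0.96 = 1511
Band 7: 691 × 0.978 + 535 × 0.501 = 676 + 268 = 944
Giving 186 / 104 / 1064 / 1022 / 567 / 1511 / 944.
Dependents (band 0–14 + band 90+) = 186 + 944 = 1130; working-age = 4268; ratio = 1130/4268 × 100 = 26.5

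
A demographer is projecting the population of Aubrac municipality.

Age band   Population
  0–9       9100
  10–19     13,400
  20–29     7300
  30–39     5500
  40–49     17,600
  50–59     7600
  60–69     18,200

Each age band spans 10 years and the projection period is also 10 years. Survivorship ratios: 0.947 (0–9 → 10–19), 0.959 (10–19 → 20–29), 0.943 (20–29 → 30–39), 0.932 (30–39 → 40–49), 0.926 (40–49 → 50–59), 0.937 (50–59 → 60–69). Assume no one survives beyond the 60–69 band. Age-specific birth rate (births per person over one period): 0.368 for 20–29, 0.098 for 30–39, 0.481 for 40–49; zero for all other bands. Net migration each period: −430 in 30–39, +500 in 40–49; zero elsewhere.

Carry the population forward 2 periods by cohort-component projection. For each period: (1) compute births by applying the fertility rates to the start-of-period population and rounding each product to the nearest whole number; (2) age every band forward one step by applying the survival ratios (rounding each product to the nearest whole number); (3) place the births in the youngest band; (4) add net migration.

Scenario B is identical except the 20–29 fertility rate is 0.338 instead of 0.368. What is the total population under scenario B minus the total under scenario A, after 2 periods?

Numbering the bands 1..7 from youngest to oldest:
— Period 1 —
Births: 7300 × 0.368 = 2686  |  5500 × 0.098 = 539  |  17600 × 0.481 = 8466 — total 11691
Band 2: 9100 × 0.947 = 8618
Band 3: 13400 × 0.959 = 12851
Band 4: 7300 × 0.943 = 6884
Band 5: 5500 × 0.932 = 5126
Band 6: 17600 × 0.926 = 16298
Band 7: 7600 × 0.937 = 7121
Net migration: Band 4 − 430 → 6454; Band 5 + 500 → 5626
End of period: [11691, 8618, 12851, 6454, 5626, 16298, 7121]
— Period 2 —
Births: 12851 × 0.368 = 4729  |  6454 × 0.098 = 632  |  5626 × 0.481 = 2706 — total 8067
Band 2: 11691 × 0.947 = 11071
Band 3: 8618 × 0.959 = 8265
Band 4: 12851 × 0.943 = 12118
Band 5: 6454 × 0.932 = 6015
Band 6: 5626 × 0.926 = 5210
Band 7: 16298 × 0.937 = 15271
Net migration: Band 4 − 430 → 11688; Band 5 + 500 → 6515
End of period: [8067, 11071, 8265, 11688, 6515, 5210, 15271]
Scenario A total after 2 periods: 66087
Scenario B projection —
— Period 1 —
Births: 7300 × 0.338 = 2467  |  5500 × 0.098 = 539  |  17600 × 0.481 = 8466 — total 11472
Band 2: 9100 × 0.947 = 8618
Band 3: 13400 × 0.959 = 12851
Band 4: 7300 × 0.943 = 6884
Band 5: 5500 × 0.932 = 5126
Band 6: 17600 × 0.926 = 16298
Band 7: 7600 × 0.937 = 7121
Net migration: Band 4 − 430 → 6454; Band 5 + 500 → 5626
End of period: [11472, 8618, 12851, 6454, 5626, 16298, 7121]
— Period 2 —
Births: 12851 × 0.338 = 4344  |  6454 × 0.098 = 632  |  5626 × 0.481 = 2706 — total 7682
Band 2: 11472 × 0.947 = 10864
Band 3: 8618 × 0.959 = 8265
Band 4: 12851 × 0.943 = 12118
Band 5: 6454 × 0.932 = 6015
Band 6: 5626 × 0.926 = 5210
Band 7: 16298 × 0.937 = 15271
Net migration: Band 4 − 430 → 11688; Band 5 + 500 → 6515
End of period: [7682, 10864, 8265, 11688, 6515, 5210, 15271]
Scenario B total after 2 periods: 65495
Difference B − A = 65495 − 66087 = -592

-592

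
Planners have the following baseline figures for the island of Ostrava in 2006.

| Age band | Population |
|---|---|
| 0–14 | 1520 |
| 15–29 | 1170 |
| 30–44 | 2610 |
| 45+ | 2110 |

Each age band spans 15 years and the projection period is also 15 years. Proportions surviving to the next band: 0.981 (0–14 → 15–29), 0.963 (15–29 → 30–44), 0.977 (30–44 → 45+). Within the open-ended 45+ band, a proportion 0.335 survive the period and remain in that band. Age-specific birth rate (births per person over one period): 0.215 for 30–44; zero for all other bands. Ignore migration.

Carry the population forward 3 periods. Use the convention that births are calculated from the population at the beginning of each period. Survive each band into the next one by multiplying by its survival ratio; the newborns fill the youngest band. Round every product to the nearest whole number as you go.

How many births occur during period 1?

561

Numbering the groups 1..4 from youngest to oldest:
After projecting period 1:
Births: 2610 × 0.215 = 561
Group 2: 1520 × 0.981 = 1491
Group 3: 1170 × 0.963 = 1127
Group 4: 2610 × 0.977 + 2110 × 0.335 = 2550 + 707 = 3257
Population now: 0–14=561, 15–29=1491, 30–44=1127, 45+=3257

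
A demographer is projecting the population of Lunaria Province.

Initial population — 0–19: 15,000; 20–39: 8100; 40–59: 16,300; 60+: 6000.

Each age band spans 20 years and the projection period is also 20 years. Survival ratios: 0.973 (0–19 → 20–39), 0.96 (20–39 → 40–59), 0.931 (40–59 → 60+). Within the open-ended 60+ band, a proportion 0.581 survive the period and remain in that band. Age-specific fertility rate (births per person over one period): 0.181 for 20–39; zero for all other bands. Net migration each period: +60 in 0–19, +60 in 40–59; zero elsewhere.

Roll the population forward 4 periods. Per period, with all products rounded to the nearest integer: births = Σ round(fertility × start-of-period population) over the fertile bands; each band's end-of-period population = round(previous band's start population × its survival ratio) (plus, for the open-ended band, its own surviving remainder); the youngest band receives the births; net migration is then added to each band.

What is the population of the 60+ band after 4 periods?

Call the groups 1 to 4, youngest first.
After projecting period 1:
Births: 8100 × 0.181 = 1466
Group 2: 15000 × 0.973 = 14595
Group 3: 8100 × 0.96 = 7776
Group 4: 16300 × 0.931 + 6000 × 0.581 = 15175 + 3486 = 18661
Net migration: Group 1 + 60 → 1526; Group 3 + 60 → 7836
Giving 1526 / 14595 / 7836 / 18661.
After projecting period 2:
Births: 14595 × 0.181 = 2642
Group 2: 1526 × 0.973 = 1485
Group 3: 14595 × 0.96 = 14011
Group 4: 7836 × 0.931 + 18661 × 0.581 = 7295 + 10842 = 18137
Net migration: Group 1 + 60 → 2702; Group 3 + 60 → 14071
Giving 2702 / 1485 / 14071 / 18137.
After projecting period 3:
Births: 1485 × 0.181 = 269
Group 2: 2702 × 0.973 = 2629
Group 3: 1485 × 0.96 = 1426
Group 4: 14071 × 0.931 + 18137 × 0.581 = 13100 + 10538 = 23638
Net migration: Group 1 + 60 → 329; Group 3 + 60 → 1486
Giving 329 / 2629 / 1486 / 23638.
After projecting period 4:
Births: 2629 × 0.181 = 476
Group 2: 329 × 0.973 = 320
Group 3: 2629 × 0.96 = 2524
Group 4: 1486 × 0.931 + 23638 × 0.581 = 1383 + 13734 = 15117
Net migration: Group 1 + 60 → 536; Group 3 + 60 → 2584
Giving 536 / 320 / 2584 / 15117.

15117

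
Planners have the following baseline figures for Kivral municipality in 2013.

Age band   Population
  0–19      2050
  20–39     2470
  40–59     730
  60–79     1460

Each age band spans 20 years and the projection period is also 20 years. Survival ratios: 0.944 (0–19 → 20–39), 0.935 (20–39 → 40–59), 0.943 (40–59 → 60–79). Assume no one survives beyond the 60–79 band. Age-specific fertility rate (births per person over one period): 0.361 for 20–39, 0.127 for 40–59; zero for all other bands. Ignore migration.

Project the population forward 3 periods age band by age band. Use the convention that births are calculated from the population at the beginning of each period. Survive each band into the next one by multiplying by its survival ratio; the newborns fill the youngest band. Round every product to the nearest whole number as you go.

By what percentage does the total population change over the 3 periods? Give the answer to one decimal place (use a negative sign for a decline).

-39.2

Call the bands 1 to 4, youngest first.
Period 1.
Births: 2470 × 0.361 = 892, 730 × 0.127 = 93 — total 985
Band 2: 2050 × 0.944 = 1935
Band 3: 2470 × 0.935 = 2309
Band 4: 730 × 0.943 = 688
→ [985, 1935, 2309, 688]
Period 2.
Births: 1935 × 0.361 = 699, 2309 × 0.127 = 293 — total 992
Band 2: 985 × 0.944 = 930
Band 3: 1935 × 0.935 = 1809
Band 4: 2309 × 0.943 = 2177
→ [992, 930, 1809, 2177]
Period 3.
Births: 930 × 0.361 = 336, 1809 × 0.127 = 230 — total 566
Band 2: 992 × 0.944 = 936
Band 3: 930 × 0.935 = 870
Band 4: 1809 × 0.943 = 1706
→ [566, 936, 870, 1706]
Total: 6710 → 4078; change = -2632; percentage change = -39.2%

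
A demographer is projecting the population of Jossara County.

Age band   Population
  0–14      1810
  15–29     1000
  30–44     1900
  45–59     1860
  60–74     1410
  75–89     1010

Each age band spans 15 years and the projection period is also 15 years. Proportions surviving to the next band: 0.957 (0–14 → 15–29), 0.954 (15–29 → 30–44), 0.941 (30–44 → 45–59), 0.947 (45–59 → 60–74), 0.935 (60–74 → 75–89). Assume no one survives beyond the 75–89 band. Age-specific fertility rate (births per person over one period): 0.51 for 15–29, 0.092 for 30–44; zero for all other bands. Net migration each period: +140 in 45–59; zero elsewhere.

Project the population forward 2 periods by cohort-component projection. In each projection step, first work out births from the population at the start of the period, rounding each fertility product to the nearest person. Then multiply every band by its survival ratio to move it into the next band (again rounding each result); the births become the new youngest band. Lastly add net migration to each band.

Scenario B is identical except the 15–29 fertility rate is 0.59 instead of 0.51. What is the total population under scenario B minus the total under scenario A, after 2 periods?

(Groups numbered youngest = 1 to oldest = 6.)
— Period 1 —
Births: 1000 * 0.51 = 510 ; 1900 * 0.092 = 175 — total 685
Group 2: 1810 * 0.957 = 1732
Group 3: 1000 * 0.954 = 954
Group 4: 1900 * 0.941 = 1788
Group 5: 1860 * 0.947 = 1761
Group 6: 1410 * 0.935 = 1318
Net migration: Group 4 + 140 → 1928
→ [685, 1732, 954, 1928, 1761, 1318]
— Period 2 —
Births: 1732 * 0.51 = 883 ; 954 * 0.092 = 88 — total 971
Group 2: 685 * 0.957 = 656
Group 3: 1732 * 0.954 = 1652
Group 4: 954 * 0.941 = 898
Group 5: 1928 * 0.947 = 1826
Group 6: 1761 * 0.935 = 1647
Net migration: Group 4 + 140 → 1038
→ [971, 656, 1652, 1038, 1826, 1647]
Scenario A total after 2 periods: 7790
Scenario B projection —
— Period 1 —
Births: 1000 * 0.59 = 590 ; 1900 * 0.092 = 175 — total 765
Group 2: 1810 * 0.957 = 1732
Group 3: 1000 * 0.954 = 954
Group 4: 1900 * 0.941 = 1788
Group 5: 1860 * 0.947 = 1761
Group 6: 1410 * 0.935 = 1318
Net migration: Group 4 + 140 → 1928
→ [765, 1732, 954, 1928, 1761, 1318]
— Period 2 —
Births: 1732 * 0.59 = 1022 ; 954 * 0.092 = 88 — total 1110
Group 2: 765 * 0.957 = 732
Group 3: 1732 * 0.954 = 1652
Group 4: 954 * 0.941 = 898
Group 5: 1928 * 0.947 = 1826
Group 6: 1761 * 0.935 = 1647
Net migration: Group 4 + 140 → 1038
→ [1110, 732, 1652, 1038, 1826, 1647]
Scenario B total after 2 periods: 8005
Difference B − A = 8005 − 7790 = 215

215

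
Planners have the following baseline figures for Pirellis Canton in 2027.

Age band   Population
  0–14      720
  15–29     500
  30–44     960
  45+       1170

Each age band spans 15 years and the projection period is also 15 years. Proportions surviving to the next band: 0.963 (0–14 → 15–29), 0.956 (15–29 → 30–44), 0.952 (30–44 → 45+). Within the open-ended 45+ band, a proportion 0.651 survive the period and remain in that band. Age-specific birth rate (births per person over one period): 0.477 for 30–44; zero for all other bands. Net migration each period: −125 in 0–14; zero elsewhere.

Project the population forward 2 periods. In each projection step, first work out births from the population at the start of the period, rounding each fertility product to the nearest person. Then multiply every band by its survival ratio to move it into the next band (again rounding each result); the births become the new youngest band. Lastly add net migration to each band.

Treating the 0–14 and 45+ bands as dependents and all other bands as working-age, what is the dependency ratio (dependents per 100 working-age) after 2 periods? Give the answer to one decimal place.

Period 1.
Births: 960 × 0.477 = 458
15–29: 720 × 0.963 = 693
30–44: 500 × 0.956 = 478
45+: 960 × 0.952 + 1170 × 0.651 = 914 + 762 = 1676
Net migration: 0–14 − 125 → 333
Giving 333 / 693 / 478 / 1676.
Period 2.
Births: 478 × 0.477 = 228
15–29: 333 × 0.963 = 321
30–44: 693 × 0.956 = 663
45+: 478 × 0.952 + 1676 × 0.651 = 455 + 1091 = 1546
Net migration: 0–14 − 125 → 103
Giving 103 / 321 / 663 / 1546.
Dependents (band 0–14 + band 45+) = 103 + 1546 = 1649; working-age = 984; ratio = 1649/984 × 100 = 167.6

167.6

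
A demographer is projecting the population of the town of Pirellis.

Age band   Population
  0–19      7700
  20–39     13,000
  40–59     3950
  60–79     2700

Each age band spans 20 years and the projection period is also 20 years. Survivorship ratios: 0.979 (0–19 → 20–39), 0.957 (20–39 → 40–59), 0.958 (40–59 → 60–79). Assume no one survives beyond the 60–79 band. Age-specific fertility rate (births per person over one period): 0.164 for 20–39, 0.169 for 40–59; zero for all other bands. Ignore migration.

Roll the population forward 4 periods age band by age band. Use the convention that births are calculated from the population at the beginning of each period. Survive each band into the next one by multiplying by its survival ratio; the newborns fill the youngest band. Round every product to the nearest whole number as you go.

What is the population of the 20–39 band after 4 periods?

— Period 1 —
Births: 13000 × 0.164 = 2132  |  3950 × 0.169 = 668 — total 2800
20–39: 7700 × 0.979 = 7538
40–59: 13000 × 0.957 = 12441
60–79: 3950 × 0.958 = 3784
Population now: 0–19=2800, 20–39=7538, 40–59=12441, 60–79=3784
— Period 2 —
Births: 7538 × 0.164 = 1236  |  12441 × 0.169 = 2103 — total 3339
20–39: 2800 × 0.979 = 2741
40–59: 7538 × 0.957 = 7214
60–79: 12441 × 0.958 = 11918
Population now: 0–19=3339, 20–39=2741, 40–59=7214, 60–79=11918
— Period 3 —
Births: 2741 × 0.164 = 450  |  7214 × 0.169 = 1219 — total 1669
20–39: 3339 × 0.979 = 3269
40–59: 2741 × 0.957 = 2623
60–79: 7214 × 0.958 = 6911
Population now: 0–19=1669, 20–39=3269, 40–59=2623, 60–79=6911
— Period 4 —
Births: 3269 × 0.164 = 536  |  2623 × 0.169 = 443 — total 979
20–39: 1669 × 0.979 = 1634
40–59: 3269 × 0.957 = 3128
60–79: 2623 × 0.958 = 2513
Population now: 0–19=979, 20–39=1634, 40–59=3128, 60–79=2513

1634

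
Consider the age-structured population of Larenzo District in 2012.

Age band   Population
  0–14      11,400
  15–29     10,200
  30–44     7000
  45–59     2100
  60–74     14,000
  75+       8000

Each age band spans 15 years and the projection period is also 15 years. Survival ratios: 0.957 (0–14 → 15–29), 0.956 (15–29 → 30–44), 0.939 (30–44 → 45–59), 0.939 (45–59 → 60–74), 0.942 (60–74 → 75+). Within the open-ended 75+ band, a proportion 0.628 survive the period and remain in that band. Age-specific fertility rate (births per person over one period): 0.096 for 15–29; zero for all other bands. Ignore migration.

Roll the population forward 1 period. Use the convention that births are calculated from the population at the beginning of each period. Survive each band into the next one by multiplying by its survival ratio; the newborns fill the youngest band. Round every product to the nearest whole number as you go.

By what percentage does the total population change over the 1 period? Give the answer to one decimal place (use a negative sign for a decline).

Let band 1 be 0–14 through band 6 = 75+.
Period 1.
Births: 10200 × 0.096 = 979
Band 2: 11400 × 0.957 = 10910
Band 3: 10200 × 0.956 = 9751
Band 4: 7000 × 0.939 = 6573
Band 5: 2100 × 0.939 = 1972
Band 6: 14000 × 0.942 + 8000 × 0.628 = 13188 + 5024 = 18212
→ [979, 10910, 9751, 6573, 1972, 18212]
Total: 52700 → 48397; change = -4303; percentage change = -8.2%

-8.2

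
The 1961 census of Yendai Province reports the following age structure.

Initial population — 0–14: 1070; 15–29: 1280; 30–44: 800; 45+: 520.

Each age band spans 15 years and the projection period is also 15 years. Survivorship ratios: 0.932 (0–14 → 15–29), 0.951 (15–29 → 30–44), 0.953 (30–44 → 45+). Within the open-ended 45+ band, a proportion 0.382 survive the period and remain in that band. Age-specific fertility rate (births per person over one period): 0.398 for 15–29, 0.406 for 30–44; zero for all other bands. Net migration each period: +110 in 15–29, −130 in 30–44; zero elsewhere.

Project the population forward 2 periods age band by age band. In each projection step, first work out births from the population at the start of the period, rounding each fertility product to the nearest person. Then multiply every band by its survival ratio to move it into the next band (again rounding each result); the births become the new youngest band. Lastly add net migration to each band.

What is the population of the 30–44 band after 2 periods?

After projecting period 1:
Births: 1280 × 0.398 = 509  |  800 × 0.406 = 325 — total 834
15–29: 1070 × 0.932 = 997
30–44: 1280 × 0.951 = 1217
45+: 800 × 0.953 + 520 × 0.382 = 762 + 199 = 961
Net migration: 15–29 + 110 → 1107; 30–44 − 130 → 1087
Population now: 0–14=834, 15–29=1107, 30–44=1087, 45+=961
After projecting period 2:
Births: 1107 × 0.398 = 441  |  1087 × 0.406 = 441 — total 882
15–29: 834 × 0.932 = 777
30–44: 1107 × 0.951 = 1053
45+: 1087 × 0.953 + 961 × 0.382 = 1036 + 367 = 1403
Net migration: 15–29 + 110 → 887; 30–44 − 130 → 923
Population now: 0–14=882, 15–29=887, 30–44=923, 45+=1403

923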